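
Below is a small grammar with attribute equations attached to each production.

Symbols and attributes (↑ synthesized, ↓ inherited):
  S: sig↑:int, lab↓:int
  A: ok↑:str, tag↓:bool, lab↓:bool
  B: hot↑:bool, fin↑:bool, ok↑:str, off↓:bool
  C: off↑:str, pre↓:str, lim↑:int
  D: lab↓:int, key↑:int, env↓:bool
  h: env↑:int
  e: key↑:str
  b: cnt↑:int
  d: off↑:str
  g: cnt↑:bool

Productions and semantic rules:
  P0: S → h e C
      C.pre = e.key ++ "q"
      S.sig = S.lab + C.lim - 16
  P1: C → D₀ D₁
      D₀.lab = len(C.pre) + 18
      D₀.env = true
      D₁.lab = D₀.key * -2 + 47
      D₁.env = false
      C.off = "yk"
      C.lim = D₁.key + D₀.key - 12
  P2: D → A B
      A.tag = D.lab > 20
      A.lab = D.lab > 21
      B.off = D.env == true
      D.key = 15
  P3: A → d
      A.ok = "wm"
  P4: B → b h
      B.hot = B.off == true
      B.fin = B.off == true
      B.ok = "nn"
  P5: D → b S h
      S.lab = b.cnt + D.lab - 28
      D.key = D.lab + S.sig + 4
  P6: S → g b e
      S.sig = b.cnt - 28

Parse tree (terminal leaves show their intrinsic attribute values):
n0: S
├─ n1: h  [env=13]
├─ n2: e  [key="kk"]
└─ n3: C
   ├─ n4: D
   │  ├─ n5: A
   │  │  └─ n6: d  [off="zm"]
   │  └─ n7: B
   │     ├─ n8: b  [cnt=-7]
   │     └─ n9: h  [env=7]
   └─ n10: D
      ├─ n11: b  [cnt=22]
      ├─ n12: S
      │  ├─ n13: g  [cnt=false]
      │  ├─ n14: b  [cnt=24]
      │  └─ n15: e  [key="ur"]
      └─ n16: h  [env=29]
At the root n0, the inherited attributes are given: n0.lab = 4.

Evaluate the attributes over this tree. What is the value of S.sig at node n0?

1. n0.lab = 4  [given at root]
2. n1.env = 13  [terminal]
3. n2.key = "kk"  [terminal]
4. n3.pre = "kkq"  [e.key ++ "q"]
5. n4.lab = 21  [len(C.pre) + 18]
6. n4.env = true  [true]
7. n5.tag = true  [D.lab > 20]
8. n5.lab = false  [D.lab > 21]
9. n6.off = "zm"  [terminal]
10. n5.ok = "wm"  ["wm"]
11. n7.off = true  [D.env == true]
12. n8.cnt = -7  [terminal]
13. n9.env = 7  [terminal]
14. n7.hot = true  [B.off == true]
15. n7.fin = true  [B.off == true]
16. n7.ok = "nn"  ["nn"]
17. n4.key = 15  [15]
18. n10.lab = 17  [D₀.key * -2 + 47]
19. n10.env = false  [false]
20. n11.cnt = 22  [terminal]
21. n12.lab = 11  [b.cnt + D.lab - 28]
22. n13.cnt = false  [terminal]
23. n14.cnt = 24  [terminal]
24. n15.key = "ur"  [terminal]
25. n12.sig = -4  [b.cnt - 28]
26. n16.env = 29  [terminal]
27. n10.key = 17  [D.lab + S.sig + 4]
28. n3.off = "yk"  ["yk"]
29. n3.lim = 20  [D₁.key + D₀.key - 12]
30. n0.sig = 8  [S.lab + C.lim - 16]

8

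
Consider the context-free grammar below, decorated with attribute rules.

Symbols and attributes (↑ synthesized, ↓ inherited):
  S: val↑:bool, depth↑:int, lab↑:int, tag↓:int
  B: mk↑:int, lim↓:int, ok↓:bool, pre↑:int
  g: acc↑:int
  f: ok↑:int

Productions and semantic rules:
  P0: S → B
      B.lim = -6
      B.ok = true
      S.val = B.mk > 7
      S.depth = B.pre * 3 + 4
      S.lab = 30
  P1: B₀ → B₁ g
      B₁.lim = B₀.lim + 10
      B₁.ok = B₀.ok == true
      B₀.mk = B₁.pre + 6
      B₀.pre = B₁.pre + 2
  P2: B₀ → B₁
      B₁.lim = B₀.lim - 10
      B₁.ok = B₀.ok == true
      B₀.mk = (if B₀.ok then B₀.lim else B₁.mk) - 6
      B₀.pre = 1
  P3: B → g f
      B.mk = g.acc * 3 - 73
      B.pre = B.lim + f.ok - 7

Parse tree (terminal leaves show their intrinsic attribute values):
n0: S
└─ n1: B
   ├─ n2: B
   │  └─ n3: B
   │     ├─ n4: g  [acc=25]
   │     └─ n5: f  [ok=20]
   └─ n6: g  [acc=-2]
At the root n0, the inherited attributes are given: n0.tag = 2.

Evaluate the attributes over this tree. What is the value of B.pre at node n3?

1. n0.tag = 2  [given at root]
2. n1.lim = -6  [-6]
3. n1.ok = true  [true]
4. n2.lim = 4  [B₀.lim + 10]
5. n2.ok = true  [B₀.ok == true]
6. n3.lim = -6  [B₀.lim - 10]
7. n3.ok = true  [B₀.ok == true]
8. n4.acc = 25  [terminal]
9. n5.ok = 20  [terminal]
10. n3.mk = 2  [g.acc * 3 - 73]
11. n3.pre = 7  [B.lim + f.ok - 7]
12. n2.mk = -2  [(if B₀.ok then B₀.lim else B₁.mk) - 6]
13. n2.pre = 1  [1]
14. n6.acc = -2  [terminal]
15. n1.mk = 7  [B₁.pre + 6]
16. n1.pre = 3  [B₁.pre + 2]
17. n0.val = false  [B.mk > 7]
18. n0.depth = 13  [B.pre * 3 + 4]
19. n0.lab = 30  [30]

7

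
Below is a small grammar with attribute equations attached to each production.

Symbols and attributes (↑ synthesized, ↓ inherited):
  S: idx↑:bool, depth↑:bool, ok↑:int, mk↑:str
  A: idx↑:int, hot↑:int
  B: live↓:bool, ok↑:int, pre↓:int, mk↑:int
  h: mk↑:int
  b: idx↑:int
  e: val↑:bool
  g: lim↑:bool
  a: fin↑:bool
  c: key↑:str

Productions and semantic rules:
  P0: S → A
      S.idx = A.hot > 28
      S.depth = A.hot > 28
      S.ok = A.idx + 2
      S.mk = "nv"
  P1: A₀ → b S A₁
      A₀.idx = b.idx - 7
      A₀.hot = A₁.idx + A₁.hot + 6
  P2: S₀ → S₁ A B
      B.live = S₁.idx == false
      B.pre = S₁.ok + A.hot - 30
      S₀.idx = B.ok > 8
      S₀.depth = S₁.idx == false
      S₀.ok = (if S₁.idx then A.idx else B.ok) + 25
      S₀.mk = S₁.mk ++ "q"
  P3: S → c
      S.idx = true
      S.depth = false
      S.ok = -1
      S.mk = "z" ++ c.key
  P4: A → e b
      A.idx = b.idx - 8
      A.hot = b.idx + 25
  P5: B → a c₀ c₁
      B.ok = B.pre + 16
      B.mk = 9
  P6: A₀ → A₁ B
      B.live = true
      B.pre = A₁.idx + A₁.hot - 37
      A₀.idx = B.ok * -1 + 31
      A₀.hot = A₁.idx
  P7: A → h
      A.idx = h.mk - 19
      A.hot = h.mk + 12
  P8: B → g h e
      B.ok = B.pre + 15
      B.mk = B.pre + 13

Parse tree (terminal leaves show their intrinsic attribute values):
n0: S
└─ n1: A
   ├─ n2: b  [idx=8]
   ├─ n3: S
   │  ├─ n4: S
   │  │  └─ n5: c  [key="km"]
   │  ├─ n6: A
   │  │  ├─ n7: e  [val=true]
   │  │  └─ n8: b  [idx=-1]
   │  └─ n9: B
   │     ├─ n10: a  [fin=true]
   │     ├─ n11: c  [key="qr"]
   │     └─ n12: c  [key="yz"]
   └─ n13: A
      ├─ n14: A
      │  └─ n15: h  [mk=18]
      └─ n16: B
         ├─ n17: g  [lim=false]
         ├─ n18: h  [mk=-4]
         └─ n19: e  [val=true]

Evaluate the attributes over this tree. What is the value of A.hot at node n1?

1. n2.idx = 8  [terminal]
2. n5.key = "km"  [terminal]
3. n4.idx = true  [true]
4. n4.depth = false  [false]
5. n4.ok = -1  [-1]
6. n4.mk = "zkm"  ["z" ++ c.key]
7. n7.val = true  [terminal]
8. n8.idx = -1  [terminal]
9. n6.idx = -9  [b.idx - 8]
10. n6.hot = 24  [b.idx + 25]
11. n9.live = false  [S₁.idx == false]
12. n9.pre = -7  [S₁.ok + A.hot - 30]
13. n10.fin = true  [terminal]
14. n11.key = "qr"  [terminal]
15. n12.key = "yz"  [terminal]
16. n9.ok = 9  [B.pre + 16]
17. n9.mk = 9  [9]
18. n3.idx = true  [B.ok > 8]
19. n3.depth = false  [S₁.idx == false]
20. n3.ok = 16  [(if S₁.idx then A.idx else B.ok) + 25]
21. n3.mk = "zkmq"  [S₁.mk ++ "q"]
22. n15.mk = 18  [terminal]
23. n14.idx = -1  [h.mk - 19]
24. n14.hot = 30  [h.mk + 12]
25. n16.live = true  [true]
26. n16.pre = -8  [A₁.idx + A₁.hot - 37]
27. n17.lim = false  [terminal]
28. n18.mk = -4  [terminal]
29. n19.val = true  [terminal]
30. n16.ok = 7  [B.pre + 15]
31. n16.mk = 5  [B.pre + 13]
32. n13.idx = 24  [B.ok * -1 + 31]
33. n13.hot = -1  [A₁.idx]
34. n1.idx = 1  [b.idx - 7]
35. n1.hot = 29  [A₁.idx + A₁.hot + 6]
36. n0.idx = true  [A.hot > 28]
37. n0.depth = true  [A.hot > 28]
38. n0.ok = 3  [A.idx + 2]
39. n0.mk = "nv"  ["nv"]

29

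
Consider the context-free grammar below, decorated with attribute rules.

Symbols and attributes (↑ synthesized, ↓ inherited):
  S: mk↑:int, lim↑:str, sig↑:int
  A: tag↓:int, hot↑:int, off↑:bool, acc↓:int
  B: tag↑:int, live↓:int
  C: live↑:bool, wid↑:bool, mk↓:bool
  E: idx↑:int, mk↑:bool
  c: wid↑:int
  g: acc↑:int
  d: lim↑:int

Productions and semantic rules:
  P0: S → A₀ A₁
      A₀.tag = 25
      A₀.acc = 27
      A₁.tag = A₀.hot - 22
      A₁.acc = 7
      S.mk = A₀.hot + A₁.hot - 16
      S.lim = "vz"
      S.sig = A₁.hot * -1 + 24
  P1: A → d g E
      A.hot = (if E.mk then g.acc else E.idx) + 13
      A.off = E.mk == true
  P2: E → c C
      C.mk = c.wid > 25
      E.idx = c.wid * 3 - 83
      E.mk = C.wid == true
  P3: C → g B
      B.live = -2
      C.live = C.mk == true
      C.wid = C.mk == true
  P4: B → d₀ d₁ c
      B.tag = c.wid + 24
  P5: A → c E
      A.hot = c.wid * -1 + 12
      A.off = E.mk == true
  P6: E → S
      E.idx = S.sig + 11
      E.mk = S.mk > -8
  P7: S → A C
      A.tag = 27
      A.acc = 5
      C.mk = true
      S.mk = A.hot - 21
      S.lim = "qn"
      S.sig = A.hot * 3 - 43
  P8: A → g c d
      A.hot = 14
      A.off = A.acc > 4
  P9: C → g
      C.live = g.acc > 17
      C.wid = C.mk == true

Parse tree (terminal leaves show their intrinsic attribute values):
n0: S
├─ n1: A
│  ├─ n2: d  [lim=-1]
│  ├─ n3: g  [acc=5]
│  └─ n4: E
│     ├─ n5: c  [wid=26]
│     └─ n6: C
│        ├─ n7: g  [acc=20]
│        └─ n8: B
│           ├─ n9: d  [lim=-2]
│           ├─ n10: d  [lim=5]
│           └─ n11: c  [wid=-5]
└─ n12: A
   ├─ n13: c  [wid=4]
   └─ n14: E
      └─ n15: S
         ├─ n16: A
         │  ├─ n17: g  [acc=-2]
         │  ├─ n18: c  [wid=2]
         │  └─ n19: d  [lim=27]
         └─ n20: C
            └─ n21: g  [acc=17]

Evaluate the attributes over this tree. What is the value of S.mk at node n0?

10

1. n1.tag = 25  [25]
2. n1.acc = 27  [27]
3. n2.lim = -1  [terminal]
4. n3.acc = 5  [terminal]
5. n5.wid = 26  [terminal]
6. n6.mk = true  [c.wid > 25]
7. n7.acc = 20  [terminal]
8. n8.live = -2  [-2]
9. n9.lim = -2  [terminal]
10. n10.lim = 5  [terminal]
11. n11.wid = -5  [terminal]
12. n8.tag = 19  [c.wid + 24]
13. n6.live = true  [C.mk == true]
14. n6.wid = true  [C.mk == true]
15. n4.idx = -5  [c.wid * 3 - 83]
16. n4.mk = true  [C.wid == true]
17. n1.hot = 18  [(if E.mk then g.acc else E.idx) + 13]
18. n1.off = true  [E.mk == true]
19. n12.tag = -4  [A₀.hot - 22]
20. n12.acc = 7  [7]
21. n13.wid = 4  [terminal]
22. n16.tag = 27  [27]
23. n16.acc = 5  [5]
24. n17.acc = -2  [terminal]
25. n18.wid = 2  [terminal]
26. n19.lim = 27  [terminal]
27. n16.hot = 14  [14]
28. n16.off = true  [A.acc > 4]
29. n20.mk = true  [true]
30. n21.acc = 17  [terminal]
31. n20.live = false  [g.acc > 17]
32. n20.wid = true  [C.mk == true]
33. n15.mk = -7  [A.hot - 21]
34. n15.lim = "qn"  ["qn"]
35. n15.sig = -1  [A.hot * 3 - 43]
36. n14.idx = 10  [S.sig + 11]
37. n14.mk = true  [S.mk > -8]
38. n12.hot = 8  [c.wid * -1 + 12]
39. n12.off = true  [E.mk == true]
40. n0.mk = 10  [A₀.hot + A₁.hot - 16]
41. n0.lim = "vz"  ["vz"]
42. n0.sig = 16  [A₁.hot * -1 + 24]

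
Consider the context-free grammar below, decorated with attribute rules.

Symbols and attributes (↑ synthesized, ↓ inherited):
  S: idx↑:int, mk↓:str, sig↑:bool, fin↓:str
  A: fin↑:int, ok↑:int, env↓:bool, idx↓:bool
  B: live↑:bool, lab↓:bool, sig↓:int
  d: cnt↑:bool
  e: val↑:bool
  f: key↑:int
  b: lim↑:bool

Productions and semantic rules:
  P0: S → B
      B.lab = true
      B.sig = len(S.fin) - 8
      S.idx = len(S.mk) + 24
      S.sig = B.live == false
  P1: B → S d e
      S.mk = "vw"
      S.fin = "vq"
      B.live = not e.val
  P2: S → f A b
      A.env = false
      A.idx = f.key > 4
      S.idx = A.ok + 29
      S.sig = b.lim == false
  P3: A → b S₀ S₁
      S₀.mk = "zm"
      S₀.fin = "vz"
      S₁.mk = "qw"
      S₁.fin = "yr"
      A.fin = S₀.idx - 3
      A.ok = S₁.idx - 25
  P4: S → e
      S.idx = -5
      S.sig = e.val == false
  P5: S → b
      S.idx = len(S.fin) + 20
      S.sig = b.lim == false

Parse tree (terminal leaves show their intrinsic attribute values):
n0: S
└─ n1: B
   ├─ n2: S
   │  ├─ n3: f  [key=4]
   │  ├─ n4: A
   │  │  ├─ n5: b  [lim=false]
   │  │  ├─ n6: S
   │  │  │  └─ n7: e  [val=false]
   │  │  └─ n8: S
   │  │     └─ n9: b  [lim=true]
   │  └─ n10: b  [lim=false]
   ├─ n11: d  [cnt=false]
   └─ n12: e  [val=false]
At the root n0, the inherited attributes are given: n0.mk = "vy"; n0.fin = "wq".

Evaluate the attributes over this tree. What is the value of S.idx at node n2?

26

1. n0.mk = "vy"  [given at root]
2. n0.fin = "wq"  [given at root]
3. n1.lab = true  [true]
4. n1.sig = -6  [len(S.fin) - 8]
5. n2.mk = "vw"  ["vw"]
6. n2.fin = "vq"  ["vq"]
7. n3.key = 4  [terminal]
8. n4.env = false  [false]
9. n4.idx = false  [f.key > 4]
10. n5.lim = false  [terminal]
11. n6.mk = "zm"  ["zm"]
12. n6.fin = "vz"  ["vz"]
13. n7.val = false  [terminal]
14. n6.idx = -5  [-5]
15. n6.sig = true  [e.val == false]
16. n8.mk = "qw"  ["qw"]
17. n8.fin = "yr"  ["yr"]
18. n9.lim = true  [terminal]
19. n8.idx = 22  [len(S.fin) + 20]
20. n8.sig = false  [b.lim == false]
21. n4.fin = -8  [S₀.idx - 3]
22. n4.ok = -3  [S₁.idx - 25]
23. n10.lim = false  [terminal]
24. n2.idx = 26  [A.ok + 29]
25. n2.sig = true  [b.lim == false]
26. n11.cnt = false  [terminal]
27. n12.val = false  [terminal]
28. n1.live = true  [not e.val]
29. n0.idx = 26  [len(S.mk) + 24]
30. n0.sig = false  [B.live == false]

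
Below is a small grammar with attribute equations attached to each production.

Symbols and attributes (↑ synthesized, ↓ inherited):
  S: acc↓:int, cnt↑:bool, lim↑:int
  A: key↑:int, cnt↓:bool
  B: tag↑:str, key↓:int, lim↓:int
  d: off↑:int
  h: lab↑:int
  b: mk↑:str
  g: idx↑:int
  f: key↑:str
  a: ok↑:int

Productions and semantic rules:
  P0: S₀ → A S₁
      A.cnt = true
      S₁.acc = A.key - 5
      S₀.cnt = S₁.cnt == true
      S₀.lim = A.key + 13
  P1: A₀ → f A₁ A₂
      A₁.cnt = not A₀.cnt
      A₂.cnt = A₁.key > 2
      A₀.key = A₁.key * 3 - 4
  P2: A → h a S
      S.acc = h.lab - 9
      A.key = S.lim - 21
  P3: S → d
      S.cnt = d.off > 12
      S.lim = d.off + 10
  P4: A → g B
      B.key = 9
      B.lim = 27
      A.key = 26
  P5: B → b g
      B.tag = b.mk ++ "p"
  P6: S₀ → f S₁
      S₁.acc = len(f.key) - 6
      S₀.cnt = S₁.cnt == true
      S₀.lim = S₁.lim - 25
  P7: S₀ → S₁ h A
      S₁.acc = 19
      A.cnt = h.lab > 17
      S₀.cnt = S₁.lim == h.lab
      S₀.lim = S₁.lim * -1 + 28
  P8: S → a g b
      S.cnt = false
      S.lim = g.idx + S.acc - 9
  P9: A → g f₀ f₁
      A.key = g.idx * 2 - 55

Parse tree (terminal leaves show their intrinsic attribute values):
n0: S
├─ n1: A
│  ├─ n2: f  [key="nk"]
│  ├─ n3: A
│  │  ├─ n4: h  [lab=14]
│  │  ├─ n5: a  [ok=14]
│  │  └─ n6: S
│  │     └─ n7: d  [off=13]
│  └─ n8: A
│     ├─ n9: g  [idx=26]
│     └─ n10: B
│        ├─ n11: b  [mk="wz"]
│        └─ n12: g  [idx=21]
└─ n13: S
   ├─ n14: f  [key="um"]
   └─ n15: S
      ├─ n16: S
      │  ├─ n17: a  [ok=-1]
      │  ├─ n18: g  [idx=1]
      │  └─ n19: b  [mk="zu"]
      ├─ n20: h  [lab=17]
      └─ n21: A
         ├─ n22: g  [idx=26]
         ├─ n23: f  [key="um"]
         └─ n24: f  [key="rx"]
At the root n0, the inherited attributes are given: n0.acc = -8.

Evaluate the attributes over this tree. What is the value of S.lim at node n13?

-8

1. n0.acc = -8  [given at root]
2. n1.cnt = true  [true]
3. n2.key = "nk"  [terminal]
4. n3.cnt = false  [not A₀.cnt]
5. n4.lab = 14  [terminal]
6. n5.ok = 14  [terminal]
7. n6.acc = 5  [h.lab - 9]
8. n7.off = 13  [terminal]
9. n6.cnt = true  [d.off > 12]
10. n6.lim = 23  [d.off + 10]
11. n3.key = 2  [S.lim - 21]
12. n8.cnt = false  [A₁.key > 2]
13. n9.idx = 26  [terminal]
14. n10.key = 9  [9]
15. n10.lim = 27  [27]
16. n11.mk = "wz"  [terminal]
17. n12.idx = 21  [terminal]
18. n10.tag = "wzp"  [b.mk ++ "p"]
19. n8.key = 26  [26]
20. n1.key = 2  [A₁.key * 3 - 4]
21. n13.acc = -3  [A.key - 5]
22. n14.key = "um"  [terminal]
23. n15.acc = -4  [len(f.key) - 6]
24. n16.acc = 19  [19]
25. n17.ok = -1  [terminal]
26. n18.idx = 1  [terminal]
27. n19.mk = "zu"  [terminal]
28. n16.cnt = false  [false]
29. n16.lim = 11  [g.idx + S.acc - 9]
30. n20.lab = 17  [terminal]
31. n21.cnt = false  [h.lab > 17]
32. n22.idx = 26  [terminal]
33. n23.key = "um"  [terminal]
34. n24.key = "rx"  [terminal]
35. n21.key = -3  [g.idx * 2 - 55]
36. n15.cnt = false  [S₁.lim == h.lab]
37. n15.lim = 17  [S₁.lim * -1 + 28]
38. n13.cnt = false  [S₁.cnt == true]
39. n13.lim = -8  [S₁.lim - 25]
40. n0.cnt = false  [S₁.cnt == true]
41. n0.lim = 15  [A.key + 13]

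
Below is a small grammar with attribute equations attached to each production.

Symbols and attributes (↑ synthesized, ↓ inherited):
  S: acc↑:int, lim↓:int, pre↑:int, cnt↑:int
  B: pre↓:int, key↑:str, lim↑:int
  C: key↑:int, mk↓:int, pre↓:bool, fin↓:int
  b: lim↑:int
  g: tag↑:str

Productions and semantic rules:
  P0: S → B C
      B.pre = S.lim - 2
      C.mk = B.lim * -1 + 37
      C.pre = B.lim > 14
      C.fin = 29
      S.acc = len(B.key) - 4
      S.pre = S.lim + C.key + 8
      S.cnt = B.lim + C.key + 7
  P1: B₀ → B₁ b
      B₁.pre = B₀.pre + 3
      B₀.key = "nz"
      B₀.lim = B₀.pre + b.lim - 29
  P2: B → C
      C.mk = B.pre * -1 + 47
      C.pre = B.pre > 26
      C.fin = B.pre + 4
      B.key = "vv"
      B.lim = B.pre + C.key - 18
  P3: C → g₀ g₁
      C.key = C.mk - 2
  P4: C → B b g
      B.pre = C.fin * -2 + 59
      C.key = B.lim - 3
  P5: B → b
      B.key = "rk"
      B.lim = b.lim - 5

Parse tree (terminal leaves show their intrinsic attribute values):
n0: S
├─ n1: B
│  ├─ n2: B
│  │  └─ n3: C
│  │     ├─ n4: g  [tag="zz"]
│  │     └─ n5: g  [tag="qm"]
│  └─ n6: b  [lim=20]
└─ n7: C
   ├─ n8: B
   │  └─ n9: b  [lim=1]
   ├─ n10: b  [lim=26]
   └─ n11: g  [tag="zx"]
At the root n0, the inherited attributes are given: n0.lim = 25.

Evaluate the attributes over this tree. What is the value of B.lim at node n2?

27

1. n0.lim = 25  [given at root]
2. n1.pre = 23  [S.lim - 2]
3. n2.pre = 26  [B₀.pre + 3]
4. n3.mk = 21  [B.pre * -1 + 47]
5. n3.pre = false  [B.pre > 26]
6. n3.fin = 30  [B.pre + 4]
7. n4.tag = "zz"  [terminal]
8. n5.tag = "qm"  [terminal]
9. n3.key = 19  [C.mk - 2]
10. n2.key = "vv"  ["vv"]
11. n2.lim = 27  [B.pre + C.key - 18]
12. n6.lim = 20  [terminal]
13. n1.key = "nz"  ["nz"]
14. n1.lim = 14  [B₀.pre + b.lim - 29]
15. n7.mk = 23  [B.lim * -1 + 37]
16. n7.pre = false  [B.lim > 14]
17. n7.fin = 29  [29]
18. n8.pre = 1  [C.fin * -2 + 59]
19. n9.lim = 1  [terminal]
20. n8.key = "rk"  ["rk"]
21. n8.lim = -4  [b.lim - 5]
22. n10.lim = 26  [terminal]
23. n11.tag = "zx"  [terminal]
24. n7.key = -7  [B.lim - 3]
25. n0.acc = -2  [len(B.key) - 4]
26. n0.pre = 26  [S.lim + C.key + 8]
27. n0.cnt = 14  [B.lim + C.key + 7]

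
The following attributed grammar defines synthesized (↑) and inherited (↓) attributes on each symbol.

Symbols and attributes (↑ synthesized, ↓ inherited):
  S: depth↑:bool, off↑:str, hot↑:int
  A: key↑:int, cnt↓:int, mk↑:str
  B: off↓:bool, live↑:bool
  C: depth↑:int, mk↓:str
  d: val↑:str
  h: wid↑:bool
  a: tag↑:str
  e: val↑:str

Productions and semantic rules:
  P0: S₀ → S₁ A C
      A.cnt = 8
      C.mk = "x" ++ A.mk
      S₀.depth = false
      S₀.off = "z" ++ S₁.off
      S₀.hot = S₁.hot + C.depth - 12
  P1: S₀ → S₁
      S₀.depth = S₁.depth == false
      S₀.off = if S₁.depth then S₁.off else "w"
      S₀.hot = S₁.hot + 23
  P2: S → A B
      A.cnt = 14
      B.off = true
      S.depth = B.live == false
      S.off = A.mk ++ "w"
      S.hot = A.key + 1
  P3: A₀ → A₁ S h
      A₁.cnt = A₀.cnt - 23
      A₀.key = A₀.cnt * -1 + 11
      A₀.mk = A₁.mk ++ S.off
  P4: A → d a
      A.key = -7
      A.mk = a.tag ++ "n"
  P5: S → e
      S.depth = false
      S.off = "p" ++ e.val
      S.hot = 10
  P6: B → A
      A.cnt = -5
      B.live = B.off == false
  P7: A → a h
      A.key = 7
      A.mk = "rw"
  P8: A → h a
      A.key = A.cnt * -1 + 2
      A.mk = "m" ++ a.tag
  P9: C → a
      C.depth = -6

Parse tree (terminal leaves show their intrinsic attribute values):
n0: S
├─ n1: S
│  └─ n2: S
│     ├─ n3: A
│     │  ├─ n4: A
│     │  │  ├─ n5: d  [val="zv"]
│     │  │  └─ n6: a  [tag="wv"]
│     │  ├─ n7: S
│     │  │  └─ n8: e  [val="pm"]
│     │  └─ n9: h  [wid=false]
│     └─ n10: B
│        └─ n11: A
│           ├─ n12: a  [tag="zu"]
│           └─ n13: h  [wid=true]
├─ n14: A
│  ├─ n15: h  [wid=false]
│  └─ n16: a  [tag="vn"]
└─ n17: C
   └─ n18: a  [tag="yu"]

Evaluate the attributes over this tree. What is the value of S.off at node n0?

"zwvnppmw"

1. n3.cnt = 14  [14]
2. n4.cnt = -9  [A₀.cnt - 23]
3. n5.val = "zv"  [terminal]
4. n6.tag = "wv"  [terminal]
5. n4.key = -7  [-7]
6. n4.mk = "wvn"  [a.tag ++ "n"]
7. n8.val = "pm"  [terminal]
8. n7.depth = false  [false]
9. n7.off = "ppm"  ["p" ++ e.val]
10. n7.hot = 10  [10]
11. n9.wid = false  [terminal]
12. n3.key = -3  [A₀.cnt * -1 + 11]
13. n3.mk = "wvnppm"  [A₁.mk ++ S.off]
14. n10.off = true  [true]
15. n11.cnt = -5  [-5]
16. n12.tag = "zu"  [terminal]
17. n13.wid = true  [terminal]
18. n11.key = 7  [7]
19. n11.mk = "rw"  ["rw"]
20. n10.live = false  [B.off == false]
21. n2.depth = true  [B.live == false]
22. n2.off = "wvnppmw"  [A.mk ++ "w"]
23. n2.hot = -2  [A.key + 1]
24. n1.depth = false  [S₁.depth == false]
25. n1.off = "wvnppmw"  [if S₁.depth then S₁.off else "w"]
26. n1.hot = 21  [S₁.hot + 23]
27. n14.cnt = 8  [8]
28. n15.wid = false  [terminal]
29. n16.tag = "vn"  [terminal]
30. n14.key = -6  [A.cnt * -1 + 2]
31. n14.mk = "mvn"  ["m" ++ a.tag]
32. n17.mk = "xmvn"  ["x" ++ A.mk]
33. n18.tag = "yu"  [terminal]
34. n17.depth = -6  [-6]
35. n0.depth = false  [false]
36. n0.off = "zwvnppmw"  ["z" ++ S₁.off]
37. n0.hot = 3  [S₁.hot + C.depth - 12]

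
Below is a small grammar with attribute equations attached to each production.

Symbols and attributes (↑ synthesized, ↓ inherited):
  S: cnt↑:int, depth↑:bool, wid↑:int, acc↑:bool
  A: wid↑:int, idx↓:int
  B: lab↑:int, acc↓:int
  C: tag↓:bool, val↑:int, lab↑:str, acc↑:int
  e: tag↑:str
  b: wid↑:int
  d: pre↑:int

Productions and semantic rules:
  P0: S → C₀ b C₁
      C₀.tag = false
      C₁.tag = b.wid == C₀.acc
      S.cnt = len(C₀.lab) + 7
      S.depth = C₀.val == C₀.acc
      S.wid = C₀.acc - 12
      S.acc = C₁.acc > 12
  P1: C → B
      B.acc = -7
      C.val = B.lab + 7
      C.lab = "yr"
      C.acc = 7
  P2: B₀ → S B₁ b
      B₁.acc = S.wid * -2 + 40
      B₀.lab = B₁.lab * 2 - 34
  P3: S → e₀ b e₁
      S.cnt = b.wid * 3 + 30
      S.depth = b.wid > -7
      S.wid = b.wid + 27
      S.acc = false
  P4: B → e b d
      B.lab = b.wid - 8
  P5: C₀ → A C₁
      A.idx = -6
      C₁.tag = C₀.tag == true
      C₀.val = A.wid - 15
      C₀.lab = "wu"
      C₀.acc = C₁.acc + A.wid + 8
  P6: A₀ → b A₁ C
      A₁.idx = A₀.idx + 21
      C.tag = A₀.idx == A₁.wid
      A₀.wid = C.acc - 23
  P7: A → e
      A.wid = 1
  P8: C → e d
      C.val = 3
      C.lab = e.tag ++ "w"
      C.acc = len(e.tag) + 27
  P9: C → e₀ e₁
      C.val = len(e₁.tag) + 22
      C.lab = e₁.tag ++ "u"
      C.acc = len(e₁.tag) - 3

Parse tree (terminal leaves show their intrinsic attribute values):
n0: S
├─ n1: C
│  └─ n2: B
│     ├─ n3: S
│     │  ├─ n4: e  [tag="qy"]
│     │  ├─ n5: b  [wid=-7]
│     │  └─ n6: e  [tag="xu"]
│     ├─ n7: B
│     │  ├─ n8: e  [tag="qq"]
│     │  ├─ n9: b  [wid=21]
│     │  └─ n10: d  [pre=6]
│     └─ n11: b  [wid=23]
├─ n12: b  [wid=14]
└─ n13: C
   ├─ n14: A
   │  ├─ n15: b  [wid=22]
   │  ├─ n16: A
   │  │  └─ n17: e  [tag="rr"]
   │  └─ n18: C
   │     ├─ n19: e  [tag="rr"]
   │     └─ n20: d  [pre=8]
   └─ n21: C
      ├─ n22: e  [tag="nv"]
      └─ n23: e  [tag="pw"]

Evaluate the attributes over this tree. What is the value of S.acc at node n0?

true

1. n1.tag = false  [false]
2. n2.acc = -7  [-7]
3. n4.tag = "qy"  [terminal]
4. n5.wid = -7  [terminal]
5. n6.tag = "xu"  [terminal]
6. n3.cnt = 9  [b.wid * 3 + 30]
7. n3.depth = false  [b.wid > -7]
8. n3.wid = 20  [b.wid + 27]
9. n3.acc = false  [false]
10. n7.acc = 0  [S.wid * -2 + 40]
11. n8.tag = "qq"  [terminal]
12. n9.wid = 21  [terminal]
13. n10.pre = 6  [terminal]
14. n7.lab = 13  [b.wid - 8]
15. n11.wid = 23  [terminal]
16. n2.lab = -8  [B₁.lab * 2 - 34]
17. n1.val = -1  [B.lab + 7]
18. n1.lab = "yr"  ["yr"]
19. n1.acc = 7  [7]
20. n12.wid = 14  [terminal]
21. n13.tag = false  [b.wid == C₀.acc]
22. n14.idx = -6  [-6]
23. n15.wid = 22  [terminal]
24. n16.idx = 15  [A₀.idx + 21]
25. n17.tag = "rr"  [terminal]
26. n16.wid = 1  [1]
27. n18.tag = false  [A₀.idx == A₁.wid]
28. n19.tag = "rr"  [terminal]
29. n20.pre = 8  [terminal]
30. n18.val = 3  [3]
31. n18.lab = "rrw"  [e.tag ++ "w"]
32. n18.acc = 29  [len(e.tag) + 27]
33. n14.wid = 6  [C.acc - 23]
34. n21.tag = false  [C₀.tag == true]
35. n22.tag = "nv"  [terminal]
36. n23.tag = "pw"  [terminal]
37. n21.val = 24  [len(e₁.tag) + 22]
38. n21.lab = "pwu"  [e₁.tag ++ "u"]
39. n21.acc = -1  [len(e₁.tag) - 3]
40. n13.val = -9  [A.wid - 15]
41. n13.lab = "wu"  ["wu"]
42. n13.acc = 13  [C₁.acc + A.wid + 8]
43. n0.cnt = 9  [len(C₀.lab) + 7]
44. n0.depth = false  [C₀.val == C₀.acc]
45. n0.wid = -5  [C₀.acc - 12]
46. n0.acc = true  [C₁.acc > 12]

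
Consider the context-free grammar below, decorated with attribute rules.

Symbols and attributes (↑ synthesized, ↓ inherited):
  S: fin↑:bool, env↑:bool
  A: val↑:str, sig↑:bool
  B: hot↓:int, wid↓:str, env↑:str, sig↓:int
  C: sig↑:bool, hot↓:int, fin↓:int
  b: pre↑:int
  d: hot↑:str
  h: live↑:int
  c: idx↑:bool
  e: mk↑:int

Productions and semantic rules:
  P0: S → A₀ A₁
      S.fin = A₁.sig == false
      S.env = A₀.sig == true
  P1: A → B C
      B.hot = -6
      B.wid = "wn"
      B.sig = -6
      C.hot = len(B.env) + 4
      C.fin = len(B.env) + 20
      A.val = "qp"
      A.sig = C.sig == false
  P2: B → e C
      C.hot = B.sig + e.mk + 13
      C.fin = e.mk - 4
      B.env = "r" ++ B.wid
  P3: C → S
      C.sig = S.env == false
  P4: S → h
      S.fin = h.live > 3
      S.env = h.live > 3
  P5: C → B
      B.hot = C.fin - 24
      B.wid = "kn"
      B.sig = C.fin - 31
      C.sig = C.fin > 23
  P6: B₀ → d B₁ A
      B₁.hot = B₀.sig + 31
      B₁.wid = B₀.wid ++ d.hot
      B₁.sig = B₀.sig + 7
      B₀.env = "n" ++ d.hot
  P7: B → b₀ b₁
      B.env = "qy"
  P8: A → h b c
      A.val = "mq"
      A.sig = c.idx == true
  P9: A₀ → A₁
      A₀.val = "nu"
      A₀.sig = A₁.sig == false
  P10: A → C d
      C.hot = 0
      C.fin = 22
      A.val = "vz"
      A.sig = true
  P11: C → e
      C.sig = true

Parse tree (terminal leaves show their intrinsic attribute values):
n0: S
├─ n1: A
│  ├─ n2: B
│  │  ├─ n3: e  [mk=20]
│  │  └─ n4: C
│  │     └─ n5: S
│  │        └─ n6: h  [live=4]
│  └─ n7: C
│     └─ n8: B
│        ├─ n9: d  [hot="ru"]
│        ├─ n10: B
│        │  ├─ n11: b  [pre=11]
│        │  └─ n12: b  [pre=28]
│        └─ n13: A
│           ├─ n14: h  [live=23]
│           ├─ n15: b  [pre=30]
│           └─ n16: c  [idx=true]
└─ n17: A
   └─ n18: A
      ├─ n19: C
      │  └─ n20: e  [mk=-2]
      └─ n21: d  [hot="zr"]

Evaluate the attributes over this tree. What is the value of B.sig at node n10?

1. n2.hot = -6  [-6]
2. n2.wid = "wn"  ["wn"]
3. n2.sig = -6  [-6]
4. n3.mk = 20  [terminal]
5. n4.hot = 27  [B.sig + e.mk + 13]
6. n4.fin = 16  [e.mk - 4]
7. n6.live = 4  [terminal]
8. n5.fin = true  [h.live > 3]
9. n5.env = true  [h.live > 3]
10. n4.sig = false  [S.env == false]
11. n2.env = "rwn"  ["r" ++ B.wid]
12. n7.hot = 7  [len(B.env) + 4]
13. n7.fin = 23  [len(B.env) + 20]
14. n8.hot = -1  [C.fin - 24]
15. n8.wid = "kn"  ["kn"]
16. n8.sig = -8  [C.fin - 31]
17. n9.hot = "ru"  [terminal]
18. n10.hot = 23  [B₀.sig + 31]
19. n10.wid = "knru"  [B₀.wid ++ d.hot]
20. n10.sig = -1  [B₀.sig + 7]
21. n11.pre = 11  [terminal]
22. n12.pre = 28  [terminal]
23. n10.env = "qy"  ["qy"]
24. n14.live = 23  [terminal]
25. n15.pre = 30  [terminal]
26. n16.idx = true  [terminal]
27. n13.val = "mq"  ["mq"]
28. n13.sig = true  [c.idx == true]
29. n8.env = "nru"  ["n" ++ d.hot]
30. n7.sig = false  [C.fin > 23]
31. n1.val = "qp"  ["qp"]
32. n1.sig = true  [C.sig == false]
33. n19.hot = 0  [0]
34. n19.fin = 22  [22]
35. n20.mk = -2  [terminal]
36. n19.sig = true  [true]
37. n21.hot = "zr"  [terminal]
38. n18.val = "vz"  ["vz"]
39. n18.sig = true  [true]
40. n17.val = "nu"  ["nu"]
41. n17.sig = false  [A₁.sig == false]
42. n0.fin = true  [A₁.sig == false]
43. n0.env = true  [A₀.sig == true]

-1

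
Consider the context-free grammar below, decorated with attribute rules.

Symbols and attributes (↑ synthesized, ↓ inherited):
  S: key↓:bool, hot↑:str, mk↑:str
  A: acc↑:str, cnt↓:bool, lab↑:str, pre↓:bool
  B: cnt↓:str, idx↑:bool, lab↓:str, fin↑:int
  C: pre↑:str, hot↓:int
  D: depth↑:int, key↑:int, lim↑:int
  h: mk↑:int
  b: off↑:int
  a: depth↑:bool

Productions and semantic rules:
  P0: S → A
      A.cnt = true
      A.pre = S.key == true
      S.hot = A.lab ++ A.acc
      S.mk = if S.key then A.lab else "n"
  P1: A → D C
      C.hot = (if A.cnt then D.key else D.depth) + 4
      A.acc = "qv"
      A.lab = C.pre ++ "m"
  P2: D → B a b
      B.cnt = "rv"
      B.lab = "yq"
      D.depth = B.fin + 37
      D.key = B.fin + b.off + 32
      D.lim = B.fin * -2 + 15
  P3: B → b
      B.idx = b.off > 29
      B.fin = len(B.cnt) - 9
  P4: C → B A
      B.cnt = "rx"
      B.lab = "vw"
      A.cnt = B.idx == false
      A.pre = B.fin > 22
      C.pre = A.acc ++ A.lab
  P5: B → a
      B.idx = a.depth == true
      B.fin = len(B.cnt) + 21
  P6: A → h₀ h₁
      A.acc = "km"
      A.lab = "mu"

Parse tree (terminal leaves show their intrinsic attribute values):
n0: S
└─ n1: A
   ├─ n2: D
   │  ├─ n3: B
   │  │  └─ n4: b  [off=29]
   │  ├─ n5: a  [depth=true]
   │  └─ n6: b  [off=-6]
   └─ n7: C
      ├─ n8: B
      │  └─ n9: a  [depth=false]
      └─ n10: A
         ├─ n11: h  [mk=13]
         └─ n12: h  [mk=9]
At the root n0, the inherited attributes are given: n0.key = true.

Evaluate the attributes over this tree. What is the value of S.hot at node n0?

1. n0.key = true  [given at root]
2. n1.cnt = true  [true]
3. n1.pre = true  [S.key == true]
4. n3.cnt = "rv"  ["rv"]
5. n3.lab = "yq"  ["yq"]
6. n4.off = 29  [terminal]
7. n3.idx = false  [b.off > 29]
8. n3.fin = -7  [len(B.cnt) - 9]
9. n5.depth = true  [terminal]
10. n6.off = -6  [terminal]
11. n2.depth = 30  [B.fin + 37]
12. n2.key = 19  [B.fin + b.off + 32]
13. n2.lim = 29  [B.fin * -2 + 15]
14. n7.hot = 23  [(if A.cnt then D.key else D.depth) + 4]
15. n8.cnt = "rx"  ["rx"]
16. n8.lab = "vw"  ["vw"]
17. n9.depth = false  [terminal]
18. n8.idx = false  [a.depth == true]
19. n8.fin = 23  [len(B.cnt) + 21]
20. n10.cnt = true  [B.idx == false]
21. n10.pre = true  [B.fin > 22]
22. n11.mk = 13  [terminal]
23. n12.mk = 9  [terminal]
24. n10.acc = "km"  ["km"]
25. n10.lab = "mu"  ["mu"]
26. n7.pre = "kmmu"  [A.acc ++ A.lab]
27. n1.acc = "qv"  ["qv"]
28. n1.lab = "kmmum"  [C.pre ++ "m"]
29. n0.hot = "kmmumqv"  [A.lab ++ A.acc]
30. n0.mk = "kmmum"  [if S.key then A.lab else "n"]

"kmmumqv"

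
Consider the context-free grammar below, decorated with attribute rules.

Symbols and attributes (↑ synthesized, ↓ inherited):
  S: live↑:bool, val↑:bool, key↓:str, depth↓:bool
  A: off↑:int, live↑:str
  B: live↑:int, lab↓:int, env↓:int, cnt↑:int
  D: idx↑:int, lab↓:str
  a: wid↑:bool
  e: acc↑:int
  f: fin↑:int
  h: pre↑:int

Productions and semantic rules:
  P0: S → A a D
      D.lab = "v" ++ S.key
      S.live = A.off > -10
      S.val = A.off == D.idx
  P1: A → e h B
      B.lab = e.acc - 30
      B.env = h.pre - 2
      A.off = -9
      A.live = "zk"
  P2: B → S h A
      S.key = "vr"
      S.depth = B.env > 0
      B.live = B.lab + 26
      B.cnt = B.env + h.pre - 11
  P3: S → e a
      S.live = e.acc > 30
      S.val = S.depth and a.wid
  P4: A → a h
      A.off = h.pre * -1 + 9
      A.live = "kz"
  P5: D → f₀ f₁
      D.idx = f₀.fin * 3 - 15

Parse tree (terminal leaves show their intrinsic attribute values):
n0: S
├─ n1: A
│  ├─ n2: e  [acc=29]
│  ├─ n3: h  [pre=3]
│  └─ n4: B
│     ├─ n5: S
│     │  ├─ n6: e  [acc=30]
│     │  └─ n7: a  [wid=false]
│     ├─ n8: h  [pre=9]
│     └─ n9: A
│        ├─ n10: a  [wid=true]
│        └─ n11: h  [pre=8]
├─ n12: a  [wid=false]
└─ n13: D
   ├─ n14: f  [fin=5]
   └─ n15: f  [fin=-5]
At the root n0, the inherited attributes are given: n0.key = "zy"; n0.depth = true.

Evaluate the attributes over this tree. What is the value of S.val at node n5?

false

1. n0.key = "zy"  [given at root]
2. n0.depth = true  [given at root]
3. n2.acc = 29  [terminal]
4. n3.pre = 3  [terminal]
5. n4.lab = -1  [e.acc - 30]
6. n4.env = 1  [h.pre - 2]
7. n5.key = "vr"  ["vr"]
8. n5.depth = true  [B.env > 0]
9. n6.acc = 30  [terminal]
10. n7.wid = false  [terminal]
11. n5.live = false  [e.acc > 30]
12. n5.val = false  [S.depth and a.wid]
13. n8.pre = 9  [terminal]
14. n10.wid = true  [terminal]
15. n11.pre = 8  [terminal]
16. n9.off = 1  [h.pre * -1 + 9]
17. n9.live = "kz"  ["kz"]
18. n4.live = 25  [B.lab + 26]
19. n4.cnt = -1  [B.env + h.pre - 11]
20. n1.off = -9  [-9]
21. n1.live = "zk"  ["zk"]
22. n12.wid = false  [terminal]
23. n13.lab = "vzy"  ["v" ++ S.key]
24. n14.fin = 5  [terminal]
25. n15.fin = -5  [terminal]
26. n13.idx = 0  [f₀.fin * 3 - 15]
27. n0.live = true  [A.off > -10]
28. n0.val = false  [A.off == D.idx]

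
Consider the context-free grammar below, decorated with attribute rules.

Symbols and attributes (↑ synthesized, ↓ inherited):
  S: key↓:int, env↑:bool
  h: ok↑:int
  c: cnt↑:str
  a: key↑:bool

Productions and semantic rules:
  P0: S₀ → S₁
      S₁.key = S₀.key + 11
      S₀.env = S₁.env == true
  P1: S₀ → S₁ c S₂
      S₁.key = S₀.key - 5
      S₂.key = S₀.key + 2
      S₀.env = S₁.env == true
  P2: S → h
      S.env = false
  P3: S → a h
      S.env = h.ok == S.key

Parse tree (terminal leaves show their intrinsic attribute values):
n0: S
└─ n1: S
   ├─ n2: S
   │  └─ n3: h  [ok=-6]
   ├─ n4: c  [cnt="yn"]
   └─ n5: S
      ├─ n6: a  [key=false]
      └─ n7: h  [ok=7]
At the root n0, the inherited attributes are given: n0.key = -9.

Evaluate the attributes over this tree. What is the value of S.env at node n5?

1. n0.key = -9  [given at root]
2. n1.key = 2  [S₀.key + 11]
3. n2.key = -3  [S₀.key - 5]
4. n3.ok = -6  [terminal]
5. n2.env = false  [false]
6. n4.cnt = "yn"  [terminal]
7. n5.key = 4  [S₀.key + 2]
8. n6.key = false  [terminal]
9. n7.ok = 7  [terminal]
10. n5.env = false  [h.ok == S.key]
11. n1.env = false  [S₁.env == true]
12. n0.env = false  [S₁.env == true]

false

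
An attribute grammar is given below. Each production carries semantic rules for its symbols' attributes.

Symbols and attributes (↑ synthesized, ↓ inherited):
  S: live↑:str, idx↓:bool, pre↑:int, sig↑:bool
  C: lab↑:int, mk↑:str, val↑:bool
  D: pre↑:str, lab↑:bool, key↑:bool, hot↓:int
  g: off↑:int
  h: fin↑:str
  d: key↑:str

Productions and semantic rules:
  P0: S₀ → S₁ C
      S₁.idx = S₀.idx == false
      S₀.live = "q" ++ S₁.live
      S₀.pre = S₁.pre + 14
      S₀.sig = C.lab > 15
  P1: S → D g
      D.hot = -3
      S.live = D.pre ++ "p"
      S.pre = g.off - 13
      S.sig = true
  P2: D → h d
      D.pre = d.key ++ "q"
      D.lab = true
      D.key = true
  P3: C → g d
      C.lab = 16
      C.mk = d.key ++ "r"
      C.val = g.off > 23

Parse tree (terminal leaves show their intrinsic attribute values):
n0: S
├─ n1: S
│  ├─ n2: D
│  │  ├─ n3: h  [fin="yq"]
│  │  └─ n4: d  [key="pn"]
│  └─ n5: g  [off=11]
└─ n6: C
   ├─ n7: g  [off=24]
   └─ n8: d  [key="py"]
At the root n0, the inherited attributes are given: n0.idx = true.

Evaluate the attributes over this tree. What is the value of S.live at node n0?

1. n0.idx = true  [given at root]
2. n1.idx = false  [S₀.idx == false]
3. n2.hot = -3  [-3]
4. n3.fin = "yq"  [terminal]
5. n4.key = "pn"  [terminal]
6. n2.pre = "pnq"  [d.key ++ "q"]
7. n2.lab = true  [true]
8. n2.key = true  [true]
9. n5.off = 11  [terminal]
10. n1.live = "pnqp"  [D.pre ++ "p"]
11. n1.pre = -2  [g.off - 13]
12. n1.sig = true  [true]
13. n7.off = 24  [terminal]
14. n8.key = "py"  [terminal]
15. n6.lab = 16  [16]
16. n6.mk = "pyr"  [d.key ++ "r"]
17. n6.val = true  [g.off > 23]
18. n0.live = "qpnqp"  ["q" ++ S₁.live]
19. n0.pre = 12  [S₁.pre + 14]
20. n0.sig = true  [C.lab > 15]

"qpnqp"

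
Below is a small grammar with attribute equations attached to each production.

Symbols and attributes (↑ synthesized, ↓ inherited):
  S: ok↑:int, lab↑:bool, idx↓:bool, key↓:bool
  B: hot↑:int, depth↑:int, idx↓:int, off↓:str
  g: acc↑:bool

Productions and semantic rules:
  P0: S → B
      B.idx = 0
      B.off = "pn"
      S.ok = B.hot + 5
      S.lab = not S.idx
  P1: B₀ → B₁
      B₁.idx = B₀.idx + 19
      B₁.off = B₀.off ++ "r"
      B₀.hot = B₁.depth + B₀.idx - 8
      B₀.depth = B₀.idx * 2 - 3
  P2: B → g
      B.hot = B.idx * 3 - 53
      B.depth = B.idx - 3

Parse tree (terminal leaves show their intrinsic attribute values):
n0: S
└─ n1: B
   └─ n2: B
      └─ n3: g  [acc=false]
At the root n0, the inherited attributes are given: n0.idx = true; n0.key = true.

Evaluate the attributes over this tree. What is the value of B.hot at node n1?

8

1. n0.idx = true  [given at root]
2. n0.key = true  [given at root]
3. n1.idx = 0  [0]
4. n1.off = "pn"  ["pn"]
5. n2.idx = 19  [B₀.idx + 19]
6. n2.off = "pnr"  [B₀.off ++ "r"]
7. n3.acc = false  [terminal]
8. n2.hot = 4  [B.idx * 3 - 53]
9. n2.depth = 16  [B.idx - 3]
10. n1.hot = 8  [B₁.depth + B₀.idx - 8]
11. n1.depth = -3  [B₀.idx * 2 - 3]
12. n0.ok = 13  [B.hot + 5]
13. n0.lab = false  [not S.idx]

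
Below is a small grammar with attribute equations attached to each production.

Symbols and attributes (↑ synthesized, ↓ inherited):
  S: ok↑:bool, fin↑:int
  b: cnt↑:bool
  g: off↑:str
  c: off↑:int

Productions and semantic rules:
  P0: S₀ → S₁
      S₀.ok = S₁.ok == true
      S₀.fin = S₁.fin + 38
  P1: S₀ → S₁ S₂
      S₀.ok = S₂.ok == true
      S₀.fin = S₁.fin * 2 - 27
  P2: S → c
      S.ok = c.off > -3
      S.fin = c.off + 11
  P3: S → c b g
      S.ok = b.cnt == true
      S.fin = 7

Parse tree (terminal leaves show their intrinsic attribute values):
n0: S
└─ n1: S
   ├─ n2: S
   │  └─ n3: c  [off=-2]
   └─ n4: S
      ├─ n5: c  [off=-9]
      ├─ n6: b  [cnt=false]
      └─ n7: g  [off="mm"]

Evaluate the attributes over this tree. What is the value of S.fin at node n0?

1. n3.off = -2  [terminal]
2. n2.ok = true  [c.off > -3]
3. n2.fin = 9  [c.off + 11]
4. n5.off = -9  [terminal]
5. n6.cnt = false  [terminal]
6. n7.off = "mm"  [terminal]
7. n4.ok = false  [b.cnt == true]
8. n4.fin = 7  [7]
9. n1.ok = false  [S₂.ok == true]
10. n1.fin = -9  [S₁.fin * 2 - 27]
11. n0.ok = false  [S₁.ok == true]
12. n0.fin = 29  [S₁.fin + 38]

29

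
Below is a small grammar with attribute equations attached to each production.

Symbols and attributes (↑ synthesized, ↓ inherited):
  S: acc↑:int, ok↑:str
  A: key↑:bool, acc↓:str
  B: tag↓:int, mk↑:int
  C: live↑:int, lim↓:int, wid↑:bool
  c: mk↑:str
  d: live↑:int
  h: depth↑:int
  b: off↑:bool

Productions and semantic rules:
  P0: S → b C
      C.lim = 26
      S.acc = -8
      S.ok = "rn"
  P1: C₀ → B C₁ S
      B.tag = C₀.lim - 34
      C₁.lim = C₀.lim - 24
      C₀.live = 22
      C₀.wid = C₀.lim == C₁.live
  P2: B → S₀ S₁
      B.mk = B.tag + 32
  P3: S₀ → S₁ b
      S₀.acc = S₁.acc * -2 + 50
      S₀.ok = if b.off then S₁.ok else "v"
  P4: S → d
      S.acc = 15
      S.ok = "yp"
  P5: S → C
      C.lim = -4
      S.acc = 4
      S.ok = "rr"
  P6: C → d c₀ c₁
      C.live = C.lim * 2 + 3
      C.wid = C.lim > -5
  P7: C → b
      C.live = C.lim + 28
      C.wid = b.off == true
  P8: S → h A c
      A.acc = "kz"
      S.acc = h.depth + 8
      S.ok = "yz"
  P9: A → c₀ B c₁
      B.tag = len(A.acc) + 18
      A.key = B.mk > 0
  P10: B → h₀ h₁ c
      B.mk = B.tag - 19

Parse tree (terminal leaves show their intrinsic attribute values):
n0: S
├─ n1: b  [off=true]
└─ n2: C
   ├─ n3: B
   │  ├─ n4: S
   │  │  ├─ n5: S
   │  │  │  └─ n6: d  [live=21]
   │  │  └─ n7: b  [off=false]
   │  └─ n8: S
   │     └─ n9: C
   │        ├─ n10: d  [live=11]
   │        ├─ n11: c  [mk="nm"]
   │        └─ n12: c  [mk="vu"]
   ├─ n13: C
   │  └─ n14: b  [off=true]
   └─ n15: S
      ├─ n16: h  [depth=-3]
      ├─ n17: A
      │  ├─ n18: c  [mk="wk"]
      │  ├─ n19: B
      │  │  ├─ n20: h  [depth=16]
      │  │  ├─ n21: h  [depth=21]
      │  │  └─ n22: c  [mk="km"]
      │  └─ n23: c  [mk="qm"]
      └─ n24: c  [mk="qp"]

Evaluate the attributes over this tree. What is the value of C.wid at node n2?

1. n1.off = true  [terminal]
2. n2.lim = 26  [26]
3. n3.tag = -8  [C₀.lim - 34]
4. n6.live = 21  [terminal]
5. n5.acc = 15  [15]
6. n5.ok = "yp"  ["yp"]
7. n7.off = false  [terminal]
8. n4.acc = 20  [S₁.acc * -2 + 50]
9. n4.ok = "v"  [if b.off then S₁.ok else "v"]
10. n9.lim = -4  [-4]
11. n10.live = 11  [terminal]
12. n11.mk = "nm"  [terminal]
13. n12.mk = "vu"  [terminal]
14. n9.live = -5  [C.lim * 2 + 3]
15. n9.wid = true  [C.lim > -5]
16. n8.acc = 4  [4]
17. n8.ok = "rr"  ["rr"]
18. n3.mk = 24  [B.tag + 32]
19. n13.lim = 2  [C₀.lim - 24]
20. n14.off = true  [terminal]
21. n13.live = 30  [C.lim + 28]
22. n13.wid = true  [b.off == true]
23. n16.depth = -3  [terminal]
24. n17.acc = "kz"  ["kz"]
25. n18.mk = "wk"  [terminal]
26. n19.tag = 20  [len(A.acc) + 18]
27. n20.depth = 16  [terminal]
28. n21.depth = 21  [terminal]
29. n22.mk = "km"  [terminal]
30. n19.mk = 1  [B.tag - 19]
31. n23.mk = "qm"  [terminal]
32. n17.key = true  [B.mk > 0]
33. n24.mk = "qp"  [terminal]
34. n15.acc = 5  [h.depth + 8]
35. n15.ok = "yz"  ["yz"]
36. n2.live = 22  [22]
37. n2.wid = false  [C₀.lim == C₁.live]
38. n0.acc = -8  [-8]
39. n0.ok = "rn"  ["rn"]

false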